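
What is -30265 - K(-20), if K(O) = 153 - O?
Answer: -30438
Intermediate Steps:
-30265 - K(-20) = -30265 - (153 - 1*(-20)) = -30265 - (153 + 20) = -30265 - 1*173 = -30265 - 173 = -30438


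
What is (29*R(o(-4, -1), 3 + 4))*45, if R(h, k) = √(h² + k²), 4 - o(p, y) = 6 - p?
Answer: 1305*√85 ≈ 12032.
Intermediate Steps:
o(p, y) = -2 + p (o(p, y) = 4 - (6 - p) = 4 + (-6 + p) = -2 + p)
(29*R(o(-4, -1), 3 + 4))*45 = (29*√((-2 - 4)² + (3 + 4)²))*45 = (29*√((-6)² + 7²))*45 = (29*√(36 + 49))*45 = (29*√85)*45 = 1305*√85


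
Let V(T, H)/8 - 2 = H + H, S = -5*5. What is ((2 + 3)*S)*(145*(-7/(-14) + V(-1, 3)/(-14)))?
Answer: 1033125/14 ≈ 73795.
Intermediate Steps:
S = -25
V(T, H) = 16 + 16*H (V(T, H) = 16 + 8*(H + H) = 16 + 8*(2*H) = 16 + 16*H)
((2 + 3)*S)*(145*(-7/(-14) + V(-1, 3)/(-14))) = ((2 + 3)*(-25))*(145*(-7/(-14) + (16 + 16*3)/(-14))) = (5*(-25))*(145*(-7*(-1/14) + (16 + 48)*(-1/14))) = -18125*(1/2 + 64*(-1/14)) = -18125*(1/2 - 32/7) = -18125*(-57)/14 = -125*(-8265/14) = 1033125/14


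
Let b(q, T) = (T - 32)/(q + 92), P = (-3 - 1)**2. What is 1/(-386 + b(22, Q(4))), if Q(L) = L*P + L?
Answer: -19/7328 ≈ -0.0025928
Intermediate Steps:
P = 16 (P = (-4)**2 = 16)
Q(L) = 17*L (Q(L) = L*16 + L = 16*L + L = 17*L)
b(q, T) = (-32 + T)/(92 + q)
1/(-386 + b(22, Q(4))) = 1/(-386 + (-32 + 17*4)/(92 + 22)) = 1/(-386 + (-32 + 68)/114) = 1/(-386 + (1/114)*36) = 1/(-386 + 6/19) = 1/(-7328/19) = -19/7328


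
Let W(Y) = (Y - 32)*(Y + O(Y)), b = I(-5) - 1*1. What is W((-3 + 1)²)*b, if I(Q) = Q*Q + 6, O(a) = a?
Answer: -6720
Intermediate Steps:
I(Q) = 6 + Q² (I(Q) = Q² + 6 = 6 + Q²)
b = 30 (b = (6 + (-5)²) - 1*1 = (6 + 25) - 1 = 31 - 1 = 30)
W(Y) = 2*Y*(-32 + Y) (W(Y) = (Y - 32)*(Y + Y) = (-32 + Y)*(2*Y) = 2*Y*(-32 + Y))
W((-3 + 1)²)*b = (2*(-3 + 1)²*(-32 + (-3 + 1)²))*30 = (2*(-2)²*(-32 + (-2)²))*30 = (2*4*(-32 + 4))*30 = (2*4*(-28))*30 = -224*30 = -6720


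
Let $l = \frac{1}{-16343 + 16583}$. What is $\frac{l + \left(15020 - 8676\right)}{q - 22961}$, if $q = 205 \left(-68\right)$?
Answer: $- \frac{1522561}{8856240} \approx -0.17192$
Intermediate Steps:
$q = -13940$
$l = \frac{1}{240} \approx 0.0041667$
$\frac{l + \left(15020 - 8676\right)}{q - 22961} = \frac{\frac{1}{240} + \left(15020 - 8676\right)}{-13940 - 22961} = \frac{\frac{1}{240} + \left(15020 - 8676\right)}{-36901} = \left(\frac{1}{240} + 6344\right) \left(- \frac{1}{36901}\right) = \frac{1522561}{240} \left(- \frac{1}{36901}\right) = - \frac{1522561}{8856240}$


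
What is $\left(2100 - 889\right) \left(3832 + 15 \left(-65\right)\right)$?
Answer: $3459827$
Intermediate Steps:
$\left(2100 - 889\right) \left(3832 + 15 \left(-65\right)\right) = 1211 \left(3832 - 975\right) = 1211 \cdot 2857 = 3459827$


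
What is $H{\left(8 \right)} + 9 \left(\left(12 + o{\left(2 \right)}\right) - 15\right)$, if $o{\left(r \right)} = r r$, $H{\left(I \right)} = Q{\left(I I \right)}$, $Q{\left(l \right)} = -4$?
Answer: $5$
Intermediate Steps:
$H{\left(I \right)} = -4$
$o{\left(r \right)} = r^{2}$
$H{\left(8 \right)} + 9 \left(\left(12 + o{\left(2 \right)}\right) - 15\right) = -4 + 9 \left(\left(12 + 2^{2}\right) - 15\right) = -4 + 9 \left(\left(12 + 4\right) - 15\right) = -4 + 9 \left(16 - 15\right) = -4 + 9 \cdot 1 = -4 + 9 = 5$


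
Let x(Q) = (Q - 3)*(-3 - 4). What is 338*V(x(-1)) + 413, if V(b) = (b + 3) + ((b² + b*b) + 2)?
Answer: 541551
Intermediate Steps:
x(Q) = 21 - 7*Q (x(Q) = (-3 + Q)*(-7) = 21 - 7*Q)
V(b) = 5 + b + 2*b² (V(b) = (3 + b) + ((b² + b²) + 2) = (3 + b) + (2*b² + 2) = (3 + b) + (2 + 2*b²) = 5 + b + 2*b²)
338*V(x(-1)) + 413 = 338*(5 + (21 - 7*(-1)) + 2*(21 - 7*(-1))²) + 413 = 338*(5 + (21 + 7) + 2*(21 + 7)²) + 413 = 338*(5 + 28 + 2*28²) + 413 = 338*(5 + 28 + 2*784) + 413 = 338*(5 + 28 + 1568) + 413 = 338*1601 + 413 = 541138 + 413 = 541551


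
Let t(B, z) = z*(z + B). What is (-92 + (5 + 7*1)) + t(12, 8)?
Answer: 80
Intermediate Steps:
t(B, z) = z*(B + z)
(-92 + (5 + 7*1)) + t(12, 8) = (-92 + (5 + 7*1)) + 8*(12 + 8) = (-92 + (5 + 7)) + 8*20 = (-92 + 12) + 160 = -80 + 160 = 80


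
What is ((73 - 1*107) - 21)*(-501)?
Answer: 27555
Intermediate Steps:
((73 - 1*107) - 21)*(-501) = ((73 - 107) - 21)*(-501) = (-34 - 21)*(-501) = -55*(-501) = 27555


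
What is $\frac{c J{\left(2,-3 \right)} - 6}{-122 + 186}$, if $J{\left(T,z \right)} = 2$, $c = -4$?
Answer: $- \frac{7}{32} \approx -0.21875$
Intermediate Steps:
$\frac{c J{\left(2,-3 \right)} - 6}{-122 + 186} = \frac{\left(-4\right) 2 - 6}{-122 + 186} = \frac{-8 - 6}{64} = \frac{1}{64} \left(-14\right) = - \frac{7}{32}$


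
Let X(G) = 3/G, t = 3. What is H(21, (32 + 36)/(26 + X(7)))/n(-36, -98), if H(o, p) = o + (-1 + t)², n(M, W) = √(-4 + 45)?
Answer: 25*√41/41 ≈ 3.9043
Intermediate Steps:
n(M, W) = √41
H(o, p) = 4 + o (H(o, p) = o + (-1 + 3)² = o + 2² = o + 4 = 4 + o)
H(21, (32 + 36)/(26 + X(7)))/n(-36, -98) = (4 + 21)/(√41) = 25*(√41/41) = 25*√41/41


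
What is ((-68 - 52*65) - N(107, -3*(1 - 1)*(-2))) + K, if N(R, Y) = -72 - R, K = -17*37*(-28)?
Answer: 14343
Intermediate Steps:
K = 17612 (K = -629*(-28) = 17612)
((-68 - 52*65) - N(107, -3*(1 - 1)*(-2))) + K = ((-68 - 52*65) - (-72 - 1*107)) + 17612 = ((-68 - 3380) - (-72 - 107)) + 17612 = (-3448 - 1*(-179)) + 17612 = (-3448 + 179) + 17612 = -3269 + 17612 = 14343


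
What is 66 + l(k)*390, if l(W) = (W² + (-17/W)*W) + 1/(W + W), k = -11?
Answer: 446691/11 ≈ 40608.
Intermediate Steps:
l(W) = -17 + W² + 1/(2*W) (l(W) = (W² - 17) + 1/(2*W) = (-17 + W²) + 1/(2*W) = -17 + W² + 1/(2*W))
66 + l(k)*390 = 66 + (-17 + (-11)² + (½)/(-11))*390 = 66 + (-17 + 121 + (½)*(-1/11))*390 = 66 + (-17 + 121 - 1/22)*390 = 66 + (2287/22)*390 = 66 + 445965/11 = 446691/11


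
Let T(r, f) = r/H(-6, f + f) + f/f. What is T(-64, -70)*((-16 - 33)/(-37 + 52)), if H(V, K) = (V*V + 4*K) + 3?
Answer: -1911/521 ≈ -3.6679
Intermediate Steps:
H(V, K) = 3 + V² + 4*K (H(V, K) = (V² + 4*K) + 3 = 3 + V² + 4*K)
T(r, f) = 1 + r/(39 + 8*f) (T(r, f) = r/(3 + (-6)² + 4*(f + f)) + f/f = r/(3 + 36 + 4*(2*f)) + 1 = r/(3 + 36 + 8*f) + 1 = r/(39 + 8*f) + 1 = 1 + r/(39 + 8*f))
T(-64, -70)*((-16 - 33)/(-37 + 52)) = ((39 - 64 + 8*(-70))/(39 + 8*(-70)))*((-16 - 33)/(-37 + 52)) = ((39 - 64 - 560)/(39 - 560))*(-49/15) = (-585/(-521))*(-49*1/15) = -1/521*(-585)*(-49/15) = (585/521)*(-49/15) = -1911/521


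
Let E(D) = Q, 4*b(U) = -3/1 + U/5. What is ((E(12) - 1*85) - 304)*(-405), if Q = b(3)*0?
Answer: 157545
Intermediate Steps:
b(U) = -3/4 + U/20 (b(U) = (-3/1 + U/5)/4 = (-3*1 + U*(1/5))/4 = (-3 + U/5)/4 = -3/4 + U/20)
Q = 0 (Q = (-3/4 + (1/20)*3)*0 = (-3/4 + 3/20)*0 = -3/5*0 = 0)
E(D) = 0
((E(12) - 1*85) - 304)*(-405) = ((0 - 1*85) - 304)*(-405) = ((0 - 85) - 304)*(-405) = (-85 - 304)*(-405) = -389*(-405) = 157545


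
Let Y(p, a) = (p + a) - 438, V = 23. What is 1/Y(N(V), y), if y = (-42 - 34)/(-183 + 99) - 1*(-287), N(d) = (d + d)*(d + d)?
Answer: 21/41284 ≈ 0.00050867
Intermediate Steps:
N(d) = 4*d² (N(d) = (2*d)*(2*d) = 4*d²)
y = 6046/21 (y = -76/(-84) + 287 = -76*(-1/84) + 287 = 19/21 + 287 = 6046/21 ≈ 287.90)
Y(p, a) = -438 + a + p (Y(p, a) = (a + p) - 438 = -438 + a + p)
1/Y(N(V), y) = 1/(-438 + 6046/21 + 4*23²) = 1/(-438 + 6046/21 + 4*529) = 1/(-438 + 6046/21 + 2116) = 1/(41284/21) = 21/41284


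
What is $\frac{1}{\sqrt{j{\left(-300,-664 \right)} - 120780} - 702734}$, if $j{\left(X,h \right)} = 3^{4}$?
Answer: $- \frac{702734}{493835195455} - \frac{3 i \sqrt{13411}}{493835195455} \approx -1.423 \cdot 10^{-6} - 7.0351 \cdot 10^{-10} i$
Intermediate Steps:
$j{\left(X,h \right)} = 81$
$\frac{1}{\sqrt{j{\left(-300,-664 \right)} - 120780} - 702734} = \frac{1}{\sqrt{81 - 120780} - 702734} = \frac{1}{\sqrt{-120699} - 702734} = \frac{1}{3 i \sqrt{13411} - 702734} = \frac{1}{-702734 + 3 i \sqrt{13411}}$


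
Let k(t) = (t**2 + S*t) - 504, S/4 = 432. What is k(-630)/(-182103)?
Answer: 230748/60701 ≈ 3.8014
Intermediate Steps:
S = 1728 (S = 4*432 = 1728)
k(t) = -504 + t**2 + 1728*t (k(t) = (t**2 + 1728*t) - 504 = -504 + t**2 + 1728*t)
k(-630)/(-182103) = (-504 + (-630)**2 + 1728*(-630))/(-182103) = (-504 + 396900 - 1088640)*(-1/182103) = -692244*(-1/182103) = 230748/60701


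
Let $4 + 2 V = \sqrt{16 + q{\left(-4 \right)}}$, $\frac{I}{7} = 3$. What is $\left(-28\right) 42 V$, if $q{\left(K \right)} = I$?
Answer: $2352 - 588 \sqrt{37} \approx -1224.7$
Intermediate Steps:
$I = 21$ ($I = 7 \cdot 3 = 21$)
$q{\left(K \right)} = 21$
$V = -2 + \frac{\sqrt{37}}{2}$ ($V = -2 + \frac{\sqrt{16 + 21}}{2} = -2 + \frac{\sqrt{37}}{2} \approx 1.0414$)
$\left(-28\right) 42 V = \left(-28\right) 42 \left(-2 + \frac{\sqrt{37}}{2}\right) = - 1176 \left(-2 + \frac{\sqrt{37}}{2}\right) = 2352 - 588 \sqrt{37}$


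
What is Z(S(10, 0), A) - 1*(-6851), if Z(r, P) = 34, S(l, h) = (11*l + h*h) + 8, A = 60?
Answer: 6885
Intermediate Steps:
S(l, h) = 8 + h**2 + 11*l (S(l, h) = (11*l + h**2) + 8 = (h**2 + 11*l) + 8 = 8 + h**2 + 11*l)
Z(S(10, 0), A) - 1*(-6851) = 34 - 1*(-6851) = 34 + 6851 = 6885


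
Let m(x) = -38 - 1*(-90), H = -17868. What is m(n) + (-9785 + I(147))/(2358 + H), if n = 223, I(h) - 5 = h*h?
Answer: 264897/5170 ≈ 51.237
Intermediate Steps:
I(h) = 5 + h² (I(h) = 5 + h*h = 5 + h²)
m(x) = 52 (m(x) = -38 + 90 = 52)
m(n) + (-9785 + I(147))/(2358 + H) = 52 + (-9785 + (5 + 147²))/(2358 - 17868) = 52 + (-9785 + (5 + 21609))/(-15510) = 52 + (-9785 + 21614)*(-1/15510) = 52 + 11829*(-1/15510) = 52 - 3943/5170 = 264897/5170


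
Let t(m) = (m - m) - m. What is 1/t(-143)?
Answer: 1/143 ≈ 0.0069930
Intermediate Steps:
t(m) = -m (t(m) = 0 - m = -m)
1/t(-143) = 1/(-1*(-143)) = 1/143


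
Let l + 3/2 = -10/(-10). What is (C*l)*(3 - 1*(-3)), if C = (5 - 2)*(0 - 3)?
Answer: 27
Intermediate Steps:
l = -½ (l = -3/2 - 10/(-10) = -3/2 - 10*(-⅒) = -3/2 + 1 = -½ ≈ -0.50000)
C = -9 (C = 3*(-3) = -9)
(C*l)*(3 - 1*(-3)) = (-9*(-½))*(3 - 1*(-3)) = 9*(3 + 3)/2 = (9/2)*6 = 27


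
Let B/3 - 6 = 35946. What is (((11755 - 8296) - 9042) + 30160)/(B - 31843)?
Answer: 3511/10859 ≈ 0.32333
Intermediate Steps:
B = 107856 (B = 18 + 3*35946 = 18 + 107838 = 107856)
(((11755 - 8296) - 9042) + 30160)/(B - 31843) = (((11755 - 8296) - 9042) + 30160)/(107856 - 31843) = ((3459 - 9042) + 30160)/76013 = (-5583 + 30160)*(1/76013) = 24577*(1/76013) = 3511/10859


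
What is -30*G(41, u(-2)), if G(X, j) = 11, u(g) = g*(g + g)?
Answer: -330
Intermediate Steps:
u(g) = 2*g² (u(g) = g*(2*g) = 2*g²)
-30*G(41, u(-2)) = -30*11 = -330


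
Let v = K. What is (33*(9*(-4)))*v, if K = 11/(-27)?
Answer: 484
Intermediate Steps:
K = -11/27 (K = 11*(-1/27) = -11/27 ≈ -0.40741)
v = -11/27 ≈ -0.40741
(33*(9*(-4)))*v = (33*(9*(-4)))*(-11/27) = (33*(-36))*(-11/27) = -1188*(-11/27) = 484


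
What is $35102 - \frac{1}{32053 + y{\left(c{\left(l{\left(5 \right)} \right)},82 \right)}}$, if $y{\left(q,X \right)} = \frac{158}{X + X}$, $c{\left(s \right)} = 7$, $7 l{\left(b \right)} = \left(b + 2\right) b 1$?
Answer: $\frac{92262974268}{2628425} \approx 35102.0$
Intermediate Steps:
$l{\left(b \right)} = \frac{b \left(2 + b\right)}{7}$ ($l{\left(b \right)} = \frac{\left(b + 2\right) b 1}{7} = \frac{\left(2 + b\right) b 1}{7} = \frac{b \left(2 + b\right) 1}{7} = \frac{b \left(2 + b\right)}{7}$)
$y{\left(q,X \right)} = \frac{79}{X}$ ($y{\left(q,X \right)} = \frac{158}{2 X} = 158 \frac{1}{2 X} = \frac{79}{X}$)
$35102 - \frac{1}{32053 + y{\left(c{\left(l{\left(5 \right)} \right)},82 \right)}} = 35102 - \frac{1}{32053 + \frac{79}{82}} = 35102 - \frac{1}{\frac{2628425}{82}} = 35102 - \frac{82}{2628425} = \frac{92262974268}{2628425}$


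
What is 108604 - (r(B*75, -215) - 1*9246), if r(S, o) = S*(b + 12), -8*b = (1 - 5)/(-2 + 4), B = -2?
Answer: 239375/2 ≈ 1.1969e+5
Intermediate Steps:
b = ¼ (b = -(1 - 5)/(8*(-2 + 4)) = -(-1)/(2*2) = -⅛*(-2) = ¼ ≈ 0.25000)
r(S, o) = 49*S/4 (r(S, o) = S*(¼ + 12) = S*(49/4) = 49*S/4)
108604 - (r(B*75, -215) - 1*9246) = 108604 - (49*(-2*75)/4 - 1*9246) = 108604 - ((49/4)*(-150) - 9246) = 108604 - (-3675/2 - 9246) = 108604 - 1*(-22167/2) = 108604 + 22167/2 = 239375/2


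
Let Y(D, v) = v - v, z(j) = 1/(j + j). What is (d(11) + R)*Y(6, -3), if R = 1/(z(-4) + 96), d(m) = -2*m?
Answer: 0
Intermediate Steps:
z(j) = 1/(2*j)
Y(D, v) = 0
R = 8/767 (R = 1/((½)/(-4) + 96) = 1/((½)*(-¼) + 96) = 1/(-⅛ + 96) = 1/(767/8) = 8/767 ≈ 0.010430)
(d(11) + R)*Y(6, -3) = (-2*11 + 8/767)*0 = (-22 + 8/767)*0 = -16866/767*0 = 0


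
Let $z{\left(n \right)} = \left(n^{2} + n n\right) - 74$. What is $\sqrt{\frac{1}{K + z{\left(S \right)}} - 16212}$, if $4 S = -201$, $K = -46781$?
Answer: $\frac{2 i \sqrt{453325800123091}}{334439} \approx 127.33 i$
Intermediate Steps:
$S = - \frac{201}{4}$ ($S = \frac{1}{4} \left(-201\right) = - \frac{201}{4} \approx -50.25$)
$z{\left(n \right)} = -74 + 2 n^{2}$ ($z{\left(n \right)} = \left(n^{2} + n^{2}\right) - 74 = 2 n^{2} - 74 = -74 + 2 n^{2}$)
$\sqrt{\frac{1}{K + z{\left(S \right)}} - 16212} = \sqrt{\frac{1}{-46781 - \left(74 - 2 \left(- \frac{201}{4}\right)^{2}\right)} - 16212} = \sqrt{\frac{1}{-46781 + \left(-74 + 2 \cdot \frac{40401}{16}\right)} - 16212} = \sqrt{\frac{1}{-46781 + \left(-74 + \frac{40401}{8}\right)} - 16212} = \sqrt{\frac{1}{-46781 + \frac{39809}{8}} - 16212} = \sqrt{\frac{1}{- \frac{334439}{8}} - 16212} = \sqrt{- \frac{8}{334439} - 16212} = \sqrt{- \frac{5421925076}{334439}} = \frac{2 i \sqrt{453325800123091}}{334439}$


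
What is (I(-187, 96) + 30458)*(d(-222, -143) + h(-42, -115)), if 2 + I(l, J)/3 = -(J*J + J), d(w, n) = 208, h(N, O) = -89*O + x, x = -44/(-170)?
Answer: 131376196/5 ≈ 2.6275e+7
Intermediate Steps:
x = 22/85 (x = -44*(-1/170) = 22/85 ≈ 0.25882)
h(N, O) = 22/85 - 89*O (h(N, O) = -89*O + 22/85 = 22/85 - 89*O)
I(l, J) = -6 - 3*J - 3*J² (I(l, J) = -6 + 3*(-(J*J + J)) = -6 + 3*(-(J² + J)) = -6 + 3*(-(J + J²)) = -6 + 3*(-J - J²) = -6 + (-3*J - 3*J²) = -6 - 3*J - 3*J²)
(I(-187, 96) + 30458)*(d(-222, -143) + h(-42, -115)) = ((-6 - 3*96 - 3*96²) + 30458)*(208 + (22/85 - 89*(-115))) = ((-6 - 288 - 3*9216) + 30458)*(208 + (22/85 + 10235)) = ((-6 - 288 - 27648) + 30458)*(208 + 869997/85) = (-27942 + 30458)*(887677/85) = 2516*(887677/85) = 131376196/5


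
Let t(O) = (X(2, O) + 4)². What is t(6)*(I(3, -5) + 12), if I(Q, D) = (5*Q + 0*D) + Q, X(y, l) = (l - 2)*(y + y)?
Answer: 12000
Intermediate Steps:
X(y, l) = 2*y*(-2 + l) (X(y, l) = (-2 + l)*(2*y) = 2*y*(-2 + l))
I(Q, D) = 6*Q (I(Q, D) = (5*Q + 0) + Q = 5*Q + Q = 6*Q)
t(O) = (-4 + 4*O)² (t(O) = (2*2*(-2 + O) + 4)² = ((-8 + 4*O) + 4)² = (-4 + 4*O)²)
t(6)*(I(3, -5) + 12) = (16*(-1 + 6)²)*(6*3 + 12) = (16*5²)*(18 + 12) = (16*25)*30 = 400*30 = 12000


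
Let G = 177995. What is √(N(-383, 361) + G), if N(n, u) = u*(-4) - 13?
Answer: √176538 ≈ 420.16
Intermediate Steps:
N(n, u) = -13 - 4*u (N(n, u) = -4*u - 13 = -13 - 4*u)
√(N(-383, 361) + G) = √((-13 - 4*361) + 177995) = √((-13 - 1444) + 177995) = √(-1457 + 177995) = √176538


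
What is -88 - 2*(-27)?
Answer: -34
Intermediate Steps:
-88 - 2*(-27) = -88 + 54 = -34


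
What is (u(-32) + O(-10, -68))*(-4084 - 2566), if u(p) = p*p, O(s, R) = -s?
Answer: -6876100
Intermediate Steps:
u(p) = p²
(u(-32) + O(-10, -68))*(-4084 - 2566) = ((-32)² - 1*(-10))*(-4084 - 2566) = (1024 + 10)*(-6650) = 1034*(-6650) = -6876100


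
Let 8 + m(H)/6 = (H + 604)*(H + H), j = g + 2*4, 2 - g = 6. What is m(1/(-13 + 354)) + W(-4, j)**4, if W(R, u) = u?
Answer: 26658028/116281 ≈ 229.26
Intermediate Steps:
g = -4 (g = 2 - 1*6 = 2 - 6 = -4)
j = 4 (j = -4 + 2*4 = -4 + 8 = 4)
m(H) = -48 + 12*H*(604 + H) (m(H) = -48 + 6*((H + 604)*(H + H)) = -48 + 6*((604 + H)*(2*H)) = -48 + 6*(2*H*(604 + H)) = -48 + 12*H*(604 + H))
m(1/(-13 + 354)) + W(-4, j)**4 = (-48 + 12*(1/(-13 + 354))**2 + 7248/(-13 + 354)) + 4**4 = (-48 + 12*(1/341)**2 + 7248/341) + 256 = (-48 + 12*(1/341)**2 + 7248*(1/341)) + 256 = (-48 + 12*(1/116281) + 7248/341) + 256 = (-48 + 12/116281 + 7248/341) + 256 = -3109908/116281 + 256 = 26658028/116281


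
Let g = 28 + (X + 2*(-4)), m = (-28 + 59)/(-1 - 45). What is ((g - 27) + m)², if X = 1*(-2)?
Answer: 198025/2116 ≈ 93.585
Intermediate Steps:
X = -2
m = -31/46 (m = 31/(-46) = 31*(-1/46) = -31/46 ≈ -0.67391)
g = 18 (g = 28 + (-2 + 2*(-4)) = 28 + (-2 - 8) = 28 - 10 = 18)
((g - 27) + m)² = ((18 - 27) - 31/46)² = (-9 - 31/46)² = (-445/46)² = 198025/2116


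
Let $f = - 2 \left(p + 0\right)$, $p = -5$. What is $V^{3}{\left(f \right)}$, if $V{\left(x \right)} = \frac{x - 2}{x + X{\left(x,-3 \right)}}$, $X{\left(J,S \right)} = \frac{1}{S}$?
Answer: $\frac{13824}{24389} \approx 0.56681$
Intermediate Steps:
$f = 10$ ($f = - 2 \left(-5 + 0\right) = \left(-2\right) \left(-5\right) = 10$)
$V{\left(x \right)} = \frac{-2 + x}{- \frac{1}{3} + x}$ ($V{\left(x \right)} = \frac{x - 2}{x + \frac{1}{-3}} = \frac{-2 + x}{x - \frac{1}{3}} = \frac{-2 + x}{- \frac{1}{3} + x}$)
$V^{3}{\left(f \right)} = \left(\frac{3 \left(-2 + 10\right)}{-1 + 3 \cdot 10}\right)^{3} = \left(3 \frac{1}{-1 + 30} \cdot 8\right)^{3} = \left(3 \cdot \frac{1}{29} \cdot 8\right)^{3} = \left(\frac{24}{29}\right)^{3} = \frac{13824}{24389}$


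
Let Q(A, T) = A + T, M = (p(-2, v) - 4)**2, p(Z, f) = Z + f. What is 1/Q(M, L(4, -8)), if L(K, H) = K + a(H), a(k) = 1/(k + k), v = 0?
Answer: 16/639 ≈ 0.025039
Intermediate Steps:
a(k) = 1/(2*k)
L(K, H) = K + 1/(2*H)
M = 36 (M = ((-2 + 0) - 4)**2 = (-2 - 4)**2 = (-6)**2 = 36)
1/Q(M, L(4, -8)) = 1/(36 + (4 + (1/2)/(-8))) = 1/(36 + (4 + (1/2)*(-1/8))) = 1/(36 + (4 - 1/16)) = 1/(36 + 63/16) = 1/(639/16) = 16/639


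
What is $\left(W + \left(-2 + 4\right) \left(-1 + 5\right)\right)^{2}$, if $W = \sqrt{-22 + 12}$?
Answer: $\left(8 + i \sqrt{10}\right)^{2} \approx 54.0 + 50.596 i$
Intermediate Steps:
$W = i \sqrt{10}$ ($W = \sqrt{-10} = i \sqrt{10} \approx 3.1623 i$)
$\left(W + \left(-2 + 4\right) \left(-1 + 5\right)\right)^{2} = \left(i \sqrt{10} + \left(-2 + 4\right) \left(-1 + 5\right)\right)^{2} = \left(i \sqrt{10} + 2 \cdot 4\right)^{2} = \left(i \sqrt{10} + 8\right)^{2} = \left(8 + i \sqrt{10}\right)^{2}$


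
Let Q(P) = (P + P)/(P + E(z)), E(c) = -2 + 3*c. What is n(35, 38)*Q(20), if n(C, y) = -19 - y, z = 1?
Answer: -760/7 ≈ -108.57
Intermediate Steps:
Q(P) = 2*P/(1 + P) (Q(P) = (P + P)/(P + (-2 + 3*1)) = (2*P)/(P + (-2 + 3)) = (2*P)/(P + 1) = (2*P)/(1 + P) = 2*P/(1 + P))
n(35, 38)*Q(20) = (-19 - 1*38)*(2*20/(1 + 20)) = (-19 - 38)*(2*20/21) = -114*20/21 = -57*40/21 = -760/7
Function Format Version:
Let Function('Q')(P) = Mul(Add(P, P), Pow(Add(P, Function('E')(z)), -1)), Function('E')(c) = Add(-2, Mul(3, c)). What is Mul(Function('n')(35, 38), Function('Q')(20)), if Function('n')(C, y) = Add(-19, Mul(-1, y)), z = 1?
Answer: Rational(-760, 7) ≈ -108.57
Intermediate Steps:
Function('Q')(P) = Mul(2, P, Pow(Add(1, P), -1)) (Function('Q')(P) = Mul(Add(P, P), Pow(Add(P, Add(-2, Mul(3, 1))), -1)) = Mul(Mul(2, P), Pow(Add(P, Add(-2, 3)), -1)) = Mul(Mul(2, P), Pow(Add(P, 1), -1)) = Mul(Mul(2, P), Pow(Add(1, P), -1)) = Mul(2, P, Pow(Add(1, P), -1)))
Mul(Function('n')(35, 38), Function('Q')(20)) = Mul(Add(-19, Mul(-1, 38)), Mul(2, 20, Pow(Add(1, 20), -1))) = Mul(Add(-19, -38), Mul(2, 20, Pow(21, -1))) = Mul(-57, Mul(2, 20, Rational(1, 21))) = Mul(-57, Rational(40, 21)) = Rational(-760, 7)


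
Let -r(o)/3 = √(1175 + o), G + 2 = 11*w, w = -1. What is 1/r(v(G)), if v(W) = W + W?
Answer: -√1149/3447 ≈ -0.0098337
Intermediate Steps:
G = -13 (G = -2 + 11*(-1) = -2 - 11 = -13)
v(W) = 2*W
r(o) = -3*√(1175 + o)
1/r(v(G)) = 1/(-3*√(1175 + 2*(-13))) = 1/(-3*√(1175 - 26)) = 1/(-3*√1149) = -√1149/3447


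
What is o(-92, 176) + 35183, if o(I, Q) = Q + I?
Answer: 35267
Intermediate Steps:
o(I, Q) = I + Q
o(-92, 176) + 35183 = (-92 + 176) + 35183 = 84 + 35183 = 35267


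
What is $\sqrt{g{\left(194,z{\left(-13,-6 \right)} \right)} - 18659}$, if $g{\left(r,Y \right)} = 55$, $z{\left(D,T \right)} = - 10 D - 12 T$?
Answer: $2 i \sqrt{4651} \approx 136.4 i$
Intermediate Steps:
$z{\left(D,T \right)} = - 12 T - 10 D$
$\sqrt{g{\left(194,z{\left(-13,-6 \right)} \right)} - 18659} = \sqrt{55 - 18659} = \sqrt{-18604} = 2 i \sqrt{4651}$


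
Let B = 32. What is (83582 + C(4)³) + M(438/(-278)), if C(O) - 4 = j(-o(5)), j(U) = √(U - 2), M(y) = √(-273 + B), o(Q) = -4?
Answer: 83670 + 50*√2 + I*√241 ≈ 83741.0 + 15.524*I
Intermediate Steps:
M(y) = I*√241 (M(y) = √(-273 + 32) = √(-241) = I*√241)
j(U) = √(-2 + U)
C(O) = 4 + √2 (C(O) = 4 + √(-2 - 1*(-4)) = 4 + √(-2 + 4) = 4 + √2)
(83582 + C(4)³) + M(438/(-278)) = (83582 + (4 + √2)³) + I*√241 = 83582 + (4 + √2)³ + I*√241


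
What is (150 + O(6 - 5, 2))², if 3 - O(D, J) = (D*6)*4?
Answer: 16641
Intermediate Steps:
O(D, J) = 3 - 24*D (O(D, J) = 3 - D*6*4 = 3 - 6*D*4 = 3 - 24*D)
(150 + O(6 - 5, 2))² = (150 + (3 - 24*(6 - 5)))² = (150 + (3 - 24*1))² = (150 + (3 - 24))² = (150 - 21)² = 129² = 16641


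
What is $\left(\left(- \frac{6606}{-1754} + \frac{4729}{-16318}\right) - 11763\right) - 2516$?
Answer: $- \frac{204295390173}{14310886} \approx -14276.0$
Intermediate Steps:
$\left(\left(- \frac{6606}{-1754} + \frac{4729}{-16318}\right) - 11763\right) - 2516 = \left(\left(\left(-6606\right) \left(- \frac{1}{1754}\right) + 4729 \left(- \frac{1}{16318}\right)\right) - 11763\right) - 2516 = \left(\left(\frac{3303}{877} - \frac{4729}{16318}\right) - 11763\right) - 2516 = \left(\frac{49751021}{14310886} - 11763\right) - 2516 = - \frac{168289200997}{14310886} - 2516 = - \frac{204295390173}{14310886}$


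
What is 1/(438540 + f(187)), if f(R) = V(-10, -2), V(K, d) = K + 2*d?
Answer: 1/438526 ≈ 2.2804e-6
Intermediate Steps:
f(R) = -14 (f(R) = -10 + 2*(-2) = -10 - 4 = -14)
1/(438540 + f(187)) = 1/(438540 - 14) = 1/438526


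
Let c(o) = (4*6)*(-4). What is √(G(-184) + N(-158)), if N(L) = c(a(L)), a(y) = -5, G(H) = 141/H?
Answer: I*√819030/92 ≈ 9.837*I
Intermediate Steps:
c(o) = -96 (c(o) = 24*(-4) = -96)
N(L) = -96
√(G(-184) + N(-158)) = √(141/(-184) - 96) = √(141*(-1/184) - 96) = √(-141/184 - 96) = √(-17805/184) = I*√819030/92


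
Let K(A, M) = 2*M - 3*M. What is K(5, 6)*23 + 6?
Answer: -132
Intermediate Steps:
K(A, M) = -M
K(5, 6)*23 + 6 = -1*6*23 + 6 = -6*23 + 6 = -138 + 6 = -132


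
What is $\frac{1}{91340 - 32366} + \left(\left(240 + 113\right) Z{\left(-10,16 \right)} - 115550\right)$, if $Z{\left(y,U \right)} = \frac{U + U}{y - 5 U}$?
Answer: $- \frac{102327713869}{884610} \approx -1.1568 \cdot 10^{5}$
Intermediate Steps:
$Z{\left(y,U \right)} = \frac{2 U}{y - 5 U}$
$\frac{1}{91340 - 32366} + \left(\left(240 + 113\right) Z{\left(-10,16 \right)} - 115550\right) = \frac{1}{91340 - 32366} - \left(115550 - \left(240 + 113\right) 2 \cdot 16 \frac{1}{-10 - 80}\right) = \frac{1}{58974} - \left(115550 - 353 \cdot 2 \cdot 16 \frac{1}{-10 - 80}\right) = \frac{1}{58974} - \left(115550 - 353 \cdot 2 \cdot 16 \frac{1}{-90}\right) = \frac{1}{58974} - \left(115550 - 353 \cdot 2 \cdot 16 \left(- \frac{1}{90}\right)\right) = \frac{1}{58974} + \left(353 \left(- \frac{16}{45}\right) - 115550\right) = \frac{1}{58974} - \frac{5205398}{45} = - \frac{102327713869}{884610}$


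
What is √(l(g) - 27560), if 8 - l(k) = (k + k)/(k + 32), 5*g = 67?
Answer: I*√1419757426/227 ≈ 165.99*I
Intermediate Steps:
g = 67/5 (g = (⅕)*67 = 67/5 ≈ 13.400)
l(k) = 8 - 2*k/(32 + k) (l(k) = 8 - (k + k)/(k + 32) = 8 - 2*k/(32 + k))
√(l(g) - 27560) = √(2*(128 + 3*(67/5))/(32 + 67/5) - 27560) = √(2*(128 + 201/5)/(227/5) - 27560) = √(2*(5/227)*(841/5) - 27560) = √(1682/227 - 27560) = √(-6254438/227) = I*√1419757426/227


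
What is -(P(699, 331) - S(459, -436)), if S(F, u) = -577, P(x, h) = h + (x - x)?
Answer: -908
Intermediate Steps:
P(x, h) = h (P(x, h) = h + 0 = h)
-(P(699, 331) - S(459, -436)) = -(331 - 1*(-577)) = -(331 + 577) = -1*908 = -908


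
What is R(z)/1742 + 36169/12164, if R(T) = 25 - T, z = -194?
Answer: 32835157/10594844 ≈ 3.0992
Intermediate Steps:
R(z)/1742 + 36169/12164 = (25 - 1*(-194))/1742 + 36169/12164 = (25 + 194)*(1/1742) + 36169*(1/12164) = 219*(1/1742) + 36169/12164 = 219/1742 + 36169/12164 = 32835157/10594844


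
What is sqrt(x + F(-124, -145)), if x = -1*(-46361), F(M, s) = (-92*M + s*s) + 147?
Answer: sqrt(78941) ≈ 280.96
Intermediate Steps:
F(M, s) = 147 + s**2 - 92*M (F(M, s) = (-92*M + s**2) + 147 = (s**2 - 92*M) + 147 = 147 + s**2 - 92*M)
x = 46361
sqrt(x + F(-124, -145)) = sqrt(46361 + (147 + (-145)**2 - 92*(-124))) = sqrt(46361 + (147 + 21025 + 11408)) = sqrt(46361 + 32580) = sqrt(78941)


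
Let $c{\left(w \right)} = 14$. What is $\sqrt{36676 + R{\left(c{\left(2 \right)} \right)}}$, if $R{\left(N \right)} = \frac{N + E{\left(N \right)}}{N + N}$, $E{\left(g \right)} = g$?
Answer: $\sqrt{36677} \approx 191.51$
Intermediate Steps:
$R{\left(N \right)} = 1$ ($R{\left(N \right)} = \frac{N + N}{N + N} = \frac{2 N}{2 N} = 2 N \frac{1}{2 N} = 1$)
$\sqrt{36676 + R{\left(c{\left(2 \right)} \right)}} = \sqrt{36676 + 1} = \sqrt{36677}$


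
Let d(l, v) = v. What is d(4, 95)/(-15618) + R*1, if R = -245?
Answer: -201395/822 ≈ -245.01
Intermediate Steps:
d(4, 95)/(-15618) + R*1 = 95/(-15618) - 245*1 = 95*(-1/15618) - 245 = -5/822 - 245 = -201395/822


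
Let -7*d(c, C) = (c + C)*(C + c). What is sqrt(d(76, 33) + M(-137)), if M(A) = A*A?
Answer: 3*sqrt(92946)/7 ≈ 130.66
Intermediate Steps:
d(c, C) = -(C + c)**2/7 (d(c, C) = -(c + C)*(C + c)/7 = -(C + c)*(C + c)/7 = -(C + c)**2/7)
M(A) = A**2
sqrt(d(76, 33) + M(-137)) = sqrt(-(33 + 76)**2/7 + (-137)**2) = sqrt(-1/7*109**2 + 18769) = sqrt(-1/7*11881 + 18769) = sqrt(-11881/7 + 18769) = sqrt(119502/7) = 3*sqrt(92946)/7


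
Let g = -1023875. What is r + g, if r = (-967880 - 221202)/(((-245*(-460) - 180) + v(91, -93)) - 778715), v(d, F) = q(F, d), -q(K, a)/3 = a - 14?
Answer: -341167865834/333213 ≈ -1.0239e+6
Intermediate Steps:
q(K, a) = 42 - 3*a (q(K, a) = -3*(a - 14) = -3*(-14 + a) = 42 - 3*a)
v(d, F) = 42 - 3*d
r = 594541/333213 (r = (-967880 - 221202)/(((-245*(-460) - 180) + (42 - 3*91)) - 778715) = -1189082/(((112700 - 180) + (42 - 273)) - 778715) = -1189082/((112520 - 231) - 778715) = -1189082/(112289 - 778715) = -1189082/(-666426) = -1189082*(-1/666426) = 594541/333213 ≈ 1.7843)
r + g = 594541/333213 - 1023875 = -341167865834/333213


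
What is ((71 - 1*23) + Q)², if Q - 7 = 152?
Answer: 42849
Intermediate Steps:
Q = 159 (Q = 7 + 152 = 159)
((71 - 1*23) + Q)² = ((71 - 1*23) + 159)² = ((71 - 23) + 159)² = (48 + 159)² = 207² = 42849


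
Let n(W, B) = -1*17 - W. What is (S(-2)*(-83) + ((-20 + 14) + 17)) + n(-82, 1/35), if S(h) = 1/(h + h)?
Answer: 387/4 ≈ 96.750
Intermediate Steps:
S(h) = 1/(2*h)
n(W, B) = -17 - W
(S(-2)*(-83) + ((-20 + 14) + 17)) + n(-82, 1/35) = (((½)/(-2))*(-83) + ((-20 + 14) + 17)) + (-17 - 1*(-82)) = (((½)*(-½))*(-83) + (-6 + 17)) + (-17 + 82) = (-¼*(-83) + 11) + 65 = (83/4 + 11) + 65 = 127/4 + 65 = 387/4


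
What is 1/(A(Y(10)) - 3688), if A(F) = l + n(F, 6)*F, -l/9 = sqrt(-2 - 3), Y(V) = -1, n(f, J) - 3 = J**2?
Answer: I/(-3727*I + 9*sqrt(5)) ≈ -0.0002683 + 1.4488e-6*I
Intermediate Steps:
n(f, J) = 3 + J**2
l = -9*I*sqrt(5) (l = -9*sqrt(-2 - 3) = -9*I*sqrt(5) ≈ -20.125*I)
A(F) = 39*F - 9*I*sqrt(5) (A(F) = -9*I*sqrt(5) + (3 + 6**2)*F = -9*I*sqrt(5) + (3 + 36)*F = -9*I*sqrt(5) + 39*F = 39*F - 9*I*sqrt(5))
1/(A(Y(10)) - 3688) = 1/((39*(-1) - 9*I*sqrt(5)) - 3688) = 1/((-39 - 9*I*sqrt(5)) - 3688) = 1/(-3727 - 9*I*sqrt(5))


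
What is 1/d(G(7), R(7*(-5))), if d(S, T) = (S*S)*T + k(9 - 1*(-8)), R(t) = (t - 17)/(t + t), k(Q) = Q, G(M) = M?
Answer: 5/267 ≈ 0.018727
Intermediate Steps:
R(t) = (-17 + t)/(2*t) (R(t) = (-17 + t)/((2*t)) = (-17 + t)*(1/(2*t)) = (-17 + t)/(2*t))
d(S, T) = 17 + T*S² (d(S, T) = (S*S)*T + (9 - 1*(-8)) = S²*T + (9 + 8) = T*S² + 17 = 17 + T*S²)
1/d(G(7), R(7*(-5))) = 1/(17 + ((-17 + 7*(-5))/(2*((7*(-5)))))*7²) = 1/(17 + ((½)*(-17 - 35)/(-35))*49) = 1/(17 + ((½)*(-1/35)*(-52))*49) = 1/(17 + (26/35)*49) = 1/(17 + 182/5) = 1/(267/5) = 5/267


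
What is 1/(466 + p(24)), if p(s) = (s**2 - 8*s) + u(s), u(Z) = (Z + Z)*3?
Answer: 1/994 ≈ 0.0010060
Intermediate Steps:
u(Z) = 6*Z (u(Z) = (2*Z)*3 = 6*Z)
p(s) = s**2 - 2*s (p(s) = (s**2 - 8*s) + 6*s = s**2 - 2*s)
1/(466 + p(24)) = 1/(466 + 24*(-2 + 24)) = 1/(466 + 24*22) = 1/(466 + 528) = 1/994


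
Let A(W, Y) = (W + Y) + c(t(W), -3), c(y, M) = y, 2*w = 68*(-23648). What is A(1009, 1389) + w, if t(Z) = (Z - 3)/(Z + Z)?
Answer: -808848203/1009 ≈ -8.0163e+5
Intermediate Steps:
w = -804032 (w = (68*(-23648))/2 = (½)*(-1608064) = -804032)
t(Z) = (-3 + Z)/(2*Z) (t(Z) = (-3 + Z)/((2*Z)) = (-3 + Z)*(1/(2*Z)) = (-3 + Z)/(2*Z))
A(W, Y) = W + Y + (-3 + W)/(2*W) (A(W, Y) = (W + Y) + (-3 + W)/(2*W) = W + Y + (-3 + W)/(2*W))
A(1009, 1389) + w = (½ + 1009 + 1389 - 3/2/1009) - 804032 = (½ + 1009 + 1389 - 3/2*1/1009) - 804032 = (½ + 1009 + 1389 - 3/2018) - 804032 = 2420085/1009 - 804032 = -808848203/1009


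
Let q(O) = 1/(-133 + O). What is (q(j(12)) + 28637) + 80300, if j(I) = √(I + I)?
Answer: 1924371972/17665 - 2*√6/17665 ≈ 1.0894e+5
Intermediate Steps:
j(I) = √2*√I (j(I) = √(2*I) = √2*√I)
(q(j(12)) + 28637) + 80300 = (1/(-133 + √2*√12) + 28637) + 80300 = (1/(-133 + √2*(2*√3)) + 28637) + 80300 = (1/(-133 + 2*√6) + 28637) + 80300 = (28637 + 1/(-133 + 2*√6)) + 80300 = 108937 + 1/(-133 + 2*√6)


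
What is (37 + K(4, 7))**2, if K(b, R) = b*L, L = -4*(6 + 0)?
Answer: 3481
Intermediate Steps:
L = -24 (L = -4*6 = -24)
K(b, R) = -24*b (K(b, R) = b*(-24) = -24*b)
(37 + K(4, 7))**2 = (37 - 24*4)**2 = (37 - 96)**2 = (-59)**2 = 3481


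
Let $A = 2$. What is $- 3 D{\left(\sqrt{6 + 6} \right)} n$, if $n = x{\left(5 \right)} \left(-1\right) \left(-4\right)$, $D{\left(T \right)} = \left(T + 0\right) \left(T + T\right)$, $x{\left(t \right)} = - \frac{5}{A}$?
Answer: $720$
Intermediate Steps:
$x{\left(t \right)} = - \frac{5}{2}$
$D{\left(T \right)} = 2 T^{2}$ ($D{\left(T \right)} = T 2 T = 2 T^{2}$)
$n = -10$ ($n = \left(- \frac{5}{2}\right) \left(-1\right) \left(-4\right) = \frac{5}{2} \left(-4\right) = -10$)
$- 3 D{\left(\sqrt{6 + 6} \right)} n = - 3 \cdot 2 \left(\sqrt{6 + 6}\right)^{2} \left(-10\right) = - 3 \cdot 2 \left(\sqrt{12}\right)^{2} \left(-10\right) = - 3 \cdot 2 \left(2 \sqrt{3}\right)^{2} \left(-10\right) = - 3 \cdot 2 \cdot 12 \left(-10\right) = \left(-3\right) 24 \left(-10\right) = \left(-72\right) \left(-10\right) = 720$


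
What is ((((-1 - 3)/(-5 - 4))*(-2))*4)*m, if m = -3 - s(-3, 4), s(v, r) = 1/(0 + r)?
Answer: 104/9 ≈ 11.556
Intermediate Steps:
s(v, r) = 1/r
m = -13/4 (m = -3 - 1/4 = -13/4 ≈ -3.2500)
((((-1 - 3)/(-5 - 4))*(-2))*4)*m = ((((-1 - 3)/(-5 - 4))*(-2))*4)*(-13/4) = ((-4/(-9)*(-2))*4)*(-13/4) = ((-4*(-1/9)*(-2))*4)*(-13/4) = (((4/9)*(-2))*4)*(-13/4) = -8/9*4*(-13/4) = -32/9*(-13/4) = 104/9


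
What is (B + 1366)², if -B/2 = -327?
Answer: 4080400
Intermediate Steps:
B = 654 (B = -2*(-327) = 654)
(B + 1366)² = (654 + 1366)² = 2020² = 4080400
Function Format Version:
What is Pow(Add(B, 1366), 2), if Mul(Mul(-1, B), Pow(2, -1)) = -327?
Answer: 4080400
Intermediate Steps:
B = 654 (B = Mul(-2, -327) = 654)
Pow(Add(B, 1366), 2) = Pow(Add(654, 1366), 2) = Pow(2020, 2) = 4080400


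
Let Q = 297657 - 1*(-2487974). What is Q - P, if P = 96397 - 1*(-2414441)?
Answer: 274793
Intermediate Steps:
P = 2510838 (P = 96397 + 2414441 = 2510838)
Q = 2785631 (Q = 297657 + 2487974 = 2785631)
Q - P = 2785631 - 1*2510838 = 2785631 - 2510838 = 274793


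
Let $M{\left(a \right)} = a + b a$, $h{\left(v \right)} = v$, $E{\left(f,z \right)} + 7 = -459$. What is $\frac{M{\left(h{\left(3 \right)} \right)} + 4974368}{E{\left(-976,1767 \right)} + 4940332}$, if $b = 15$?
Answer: $\frac{2487208}{2469933} \approx 1.007$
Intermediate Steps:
$E{\left(f,z \right)} = -466$ ($E{\left(f,z \right)} = -7 - 459 = -466$)
$M{\left(a \right)} = 16 a$ ($M{\left(a \right)} = a + 15 a = 16 a$)
$\frac{M{\left(h{\left(3 \right)} \right)} + 4974368}{E{\left(-976,1767 \right)} + 4940332} = \frac{16 \cdot 3 + 4974368}{-466 + 4940332} = \frac{48 + 4974368}{4939866} = 4974416 \cdot \frac{1}{4939866} = \frac{2487208}{2469933}$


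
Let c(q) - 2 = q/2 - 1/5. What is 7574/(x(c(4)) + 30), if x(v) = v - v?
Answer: 3787/15 ≈ 252.47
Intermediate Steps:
c(q) = 9/5 + q/2 (c(q) = 2 + (q/2 - 1/5) = 2 + (q*(½) - 1*⅕) = 2 + (q/2 - ⅕) = 2 + (-⅕ + q/2) = 9/5 + q/2)
x(v) = 0
7574/(x(c(4)) + 30) = 7574/(0 + 30) = 7574/30 = 7574*(1/30) = 3787/15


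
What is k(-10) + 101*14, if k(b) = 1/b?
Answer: 14139/10 ≈ 1413.9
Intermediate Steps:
k(-10) + 101*14 = 1/(-10) + 101*14 = -⅒ + 1414 = 14139/10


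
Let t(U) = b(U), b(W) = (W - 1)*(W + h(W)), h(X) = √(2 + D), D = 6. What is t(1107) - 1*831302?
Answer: 393040 + 2212*√2 ≈ 3.9617e+5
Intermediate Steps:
h(X) = 2*√2 (h(X) = √(2 + 6) = √8 = 2*√2)
b(W) = (-1 + W)*(W + 2*√2) (b(W) = (W - 1)*(W + 2*√2) = (-1 + W)*(W + 2*√2))
t(U) = U² - U - 2*√2 + 2*U*√2
t(1107) - 1*831302 = (1107² - 1*1107 - 2*√2 + 2*1107*√2) - 1*831302 = (1225449 - 1107 - 2*√2 + 2214*√2) - 831302 = (1224342 + 2212*√2) - 831302 = 393040 + 2212*√2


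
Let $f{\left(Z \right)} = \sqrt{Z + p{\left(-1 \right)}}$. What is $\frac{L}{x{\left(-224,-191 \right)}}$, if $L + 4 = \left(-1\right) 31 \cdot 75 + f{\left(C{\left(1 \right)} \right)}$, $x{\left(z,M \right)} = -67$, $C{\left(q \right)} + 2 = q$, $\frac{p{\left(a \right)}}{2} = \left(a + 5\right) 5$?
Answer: $\frac{2329}{67} - \frac{\sqrt{39}}{67} \approx 34.668$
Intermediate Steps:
$p{\left(a \right)} = 50 + 10 a$ ($p{\left(a \right)} = 2 \left(a + 5\right) 5 = 2 \left(5 + a\right) 5 = 2 \left(25 + 5 a\right) = 50 + 10 a$)
$C{\left(q \right)} = -2 + q$
$f{\left(Z \right)} = \sqrt{40 + Z}$ ($f{\left(Z \right)} = \sqrt{Z + \left(50 + 10 \left(-1\right)\right)} = \sqrt{Z + \left(50 - 10\right)} = \sqrt{Z + 40} = \sqrt{40 + Z}$)
$L = -2329 + \sqrt{39}$ ($L = -4 + \left(\left(-1\right) 31 \cdot 75 + \sqrt{40 + \left(-2 + 1\right)}\right) = -4 + \left(\left(-31\right) 75 + \sqrt{40 - 1}\right) = -4 - \left(2325 - \sqrt{39}\right) = -2329 + \sqrt{39} \approx -2322.8$)
$\frac{L}{x{\left(-224,-191 \right)}} = \frac{-2329 + \sqrt{39}}{-67} = \left(-2329 + \sqrt{39}\right) \left(- \frac{1}{67}\right) = \frac{2329}{67} - \frac{\sqrt{39}}{67}$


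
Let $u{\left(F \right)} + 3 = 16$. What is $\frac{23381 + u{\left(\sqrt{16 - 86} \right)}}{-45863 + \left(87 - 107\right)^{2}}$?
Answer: $- \frac{23394}{45463} \approx -0.51457$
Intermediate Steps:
$u{\left(F \right)} = 13$ ($u{\left(F \right)} = -3 + 16 = 13$)
$\frac{23381 + u{\left(\sqrt{16 - 86} \right)}}{-45863 + \left(87 - 107\right)^{2}} = \frac{23381 + 13}{-45863 + \left(87 - 107\right)^{2}} = \frac{23394}{-45863 + \left(-20\right)^{2}} = \frac{23394}{-45863 + 400} = \frac{23394}{-45463} = 23394 \left(- \frac{1}{45463}\right) = - \frac{23394}{45463}$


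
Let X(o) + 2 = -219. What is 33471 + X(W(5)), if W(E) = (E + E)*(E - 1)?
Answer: 33250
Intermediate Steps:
W(E) = 2*E*(-1 + E) (W(E) = (2*E)*(-1 + E) = 2*E*(-1 + E))
X(o) = -221 (X(o) = -2 - 219 = -221)
33471 + X(W(5)) = 33471 - 221 = 33250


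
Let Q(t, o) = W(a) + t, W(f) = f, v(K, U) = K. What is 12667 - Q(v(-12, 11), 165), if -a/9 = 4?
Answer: 12715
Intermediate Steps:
a = -36 (a = -9*4 = -36)
Q(t, o) = -36 + t
12667 - Q(v(-12, 11), 165) = 12667 - (-36 - 12) = 12667 - 1*(-48) = 12667 + 48 = 12715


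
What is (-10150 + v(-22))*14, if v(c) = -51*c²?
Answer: -487676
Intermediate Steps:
(-10150 + v(-22))*14 = (-10150 - 51*(-22)²)*14 = (-10150 - 51*484)*14 = (-10150 - 24684)*14 = -34834*14 = -487676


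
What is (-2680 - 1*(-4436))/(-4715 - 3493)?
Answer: -439/2052 ≈ -0.21394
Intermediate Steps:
(-2680 - 1*(-4436))/(-4715 - 3493) = (-2680 + 4436)/(-8208) = 1756*(-1/8208) = -439/2052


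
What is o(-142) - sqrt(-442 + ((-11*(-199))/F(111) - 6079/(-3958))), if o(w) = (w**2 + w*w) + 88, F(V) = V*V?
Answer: 40416 - I*sqrt(84983158163530)/439338 ≈ 40416.0 - 20.983*I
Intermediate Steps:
F(V) = V**2
o(w) = 88 + 2*w**2 (o(w) = (w**2 + w**2) + 88 = 2*w**2 + 88 = 88 + 2*w**2)
o(-142) - sqrt(-442 + ((-11*(-199))/F(111) - 6079/(-3958))) = (88 + 2*(-142)**2) - sqrt(-442 + ((-11*(-199))/(111**2) - 6079/(-3958))) = (88 + 2*20164) - sqrt(-442 + (2189/12321 - 6079*(-1/3958))) = (88 + 40328) - sqrt(-442 + (2189*(1/12321) + 6079/3958)) = 40416 - sqrt(-442 + (2189/12321 + 6079/3958)) = 40416 - sqrt(-442 + 83563421/48766518) = 40416 - sqrt(-21471237535/48766518) = 40416 - I*sqrt(84983158163530)/439338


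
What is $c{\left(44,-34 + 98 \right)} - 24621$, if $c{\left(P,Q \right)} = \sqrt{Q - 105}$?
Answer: $-24621 + i \sqrt{41} \approx -24621.0 + 6.4031 i$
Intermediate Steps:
$c{\left(P,Q \right)} = \sqrt{-105 + Q}$
$c{\left(44,-34 + 98 \right)} - 24621 = \sqrt{-105 + \left(-34 + 98\right)} - 24621 = \sqrt{-105 + 64} - 24621 = \sqrt{-41} - 24621 = i \sqrt{41} - 24621 = -24621 + i \sqrt{41}$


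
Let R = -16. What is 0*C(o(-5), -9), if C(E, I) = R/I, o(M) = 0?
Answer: 0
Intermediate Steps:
C(E, I) = -16/I
0*C(o(-5), -9) = 0*(-16/(-9)) = 0*(-16*(-⅑)) = 0*(16/9) = 0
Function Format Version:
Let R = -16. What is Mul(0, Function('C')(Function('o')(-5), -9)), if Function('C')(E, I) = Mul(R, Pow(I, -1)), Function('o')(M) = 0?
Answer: 0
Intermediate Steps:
Function('C')(E, I) = Mul(-16, Pow(I, -1))
Mul(0, Function('C')(Function('o')(-5), -9)) = Mul(0, Mul(-16, Pow(-9, -1))) = Mul(0, Mul(-16, Rational(-1, 9))) = Mul(0, Rational(16, 9)) = 0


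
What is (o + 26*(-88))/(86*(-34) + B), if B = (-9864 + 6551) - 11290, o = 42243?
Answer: -39955/17527 ≈ -2.2796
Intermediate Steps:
B = -14603 (B = -3313 - 11290 = -14603)
(o + 26*(-88))/(86*(-34) + B) = (42243 + 26*(-88))/(86*(-34) - 14603) = (42243 - 2288)/(-2924 - 14603) = 39955/(-17527) = 39955*(-1/17527) = -39955/17527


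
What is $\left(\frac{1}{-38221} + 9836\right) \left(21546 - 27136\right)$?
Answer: $- \frac{2101514410450}{38221} \approx -5.4983 \cdot 10^{7}$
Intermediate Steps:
$\left(\frac{1}{-38221} + 9836\right) \left(21546 - 27136\right) = \left(- \frac{1}{38221} + 9836\right) \left(-5590\right) = \frac{375941755}{38221} \left(-5590\right) = - \frac{2101514410450}{38221}$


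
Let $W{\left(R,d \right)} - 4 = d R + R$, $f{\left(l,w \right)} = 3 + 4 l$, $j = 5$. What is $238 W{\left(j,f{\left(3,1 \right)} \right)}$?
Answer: $19992$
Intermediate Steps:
$W{\left(R,d \right)} = 4 + R + R d$ ($W{\left(R,d \right)} = 4 + \left(d R + R\right) = 4 + \left(R d + R\right) = 4 + \left(R + R d\right) = 4 + R + R d$)
$238 W{\left(j,f{\left(3,1 \right)} \right)} = 238 \left(4 + 5 + 5 \left(3 + 4 \cdot 3\right)\right) = 238 \left(4 + 5 + 5 \left(3 + 12\right)\right) = 238 \left(4 + 5 + 5 \cdot 15\right) = 238 \left(4 + 5 + 75\right) = 238 \cdot 84 = 19992$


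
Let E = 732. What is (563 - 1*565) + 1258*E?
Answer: 920854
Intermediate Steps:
(563 - 1*565) + 1258*E = (563 - 1*565) + 1258*732 = (563 - 565) + 920856 = -2 + 920856 = 920854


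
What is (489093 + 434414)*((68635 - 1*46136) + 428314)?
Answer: 416328961191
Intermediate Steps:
(489093 + 434414)*((68635 - 1*46136) + 428314) = 923507*((68635 - 46136) + 428314) = 923507*(22499 + 428314) = 923507*450813 = 416328961191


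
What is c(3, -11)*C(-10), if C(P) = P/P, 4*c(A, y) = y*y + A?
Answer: 31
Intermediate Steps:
c(A, y) = A/4 + y**2/4 (c(A, y) = (y*y + A)/4 = (y**2 + A)/4 = (A + y**2)/4 = A/4 + y**2/4)
C(P) = 1
c(3, -11)*C(-10) = ((1/4)*3 + (1/4)*(-11)**2)*1 = (3/4 + (1/4)*121)*1 = (3/4 + 121/4)*1 = 31*1 = 31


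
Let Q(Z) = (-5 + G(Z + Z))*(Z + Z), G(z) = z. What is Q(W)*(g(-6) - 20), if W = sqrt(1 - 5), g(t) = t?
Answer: 416 + 520*I ≈ 416.0 + 520.0*I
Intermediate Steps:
W = 2*I (W = sqrt(-4) = 2*I ≈ 2.0*I)
Q(Z) = 2*Z*(-5 + 2*Z) (Q(Z) = (-5 + (Z + Z))*(Z + Z) = (-5 + 2*Z)*(2*Z) = 2*Z*(-5 + 2*Z))
Q(W)*(g(-6) - 20) = (2*(2*I)*(-5 + 2*(2*I)))*(-6 - 20) = (2*(2*I)*(-5 + 4*I))*(-26) = (4*I*(-5 + 4*I))*(-26) = -104*I*(-5 + 4*I)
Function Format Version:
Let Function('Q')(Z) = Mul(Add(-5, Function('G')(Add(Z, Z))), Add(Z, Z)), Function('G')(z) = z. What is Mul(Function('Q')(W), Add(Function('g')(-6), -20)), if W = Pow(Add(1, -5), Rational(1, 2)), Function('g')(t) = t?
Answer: Add(416, Mul(520, I)) ≈ Add(416.00, Mul(520.00, I))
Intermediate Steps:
W = Mul(2, I) (W = Pow(-4, Rational(1, 2)) = Mul(2, I) ≈ Mul(2.0000, I))
Function('Q')(Z) = Mul(2, Z, Add(-5, Mul(2, Z))) (Function('Q')(Z) = Mul(Add(-5, Add(Z, Z)), Add(Z, Z)) = Mul(Add(-5, Mul(2, Z)), Mul(2, Z)) = Mul(2, Z, Add(-5, Mul(2, Z))))
Mul(Function('Q')(W), Add(Function('g')(-6), -20)) = Mul(Mul(2, Mul(2, I), Add(-5, Mul(2, Mul(2, I)))), Add(-6, -20)) = Mul(Mul(2, Mul(2, I), Add(-5, Mul(4, I))), -26) = Mul(Mul(4, I, Add(-5, Mul(4, I))), -26) = Mul(-104, I, Add(-5, Mul(4, I)))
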